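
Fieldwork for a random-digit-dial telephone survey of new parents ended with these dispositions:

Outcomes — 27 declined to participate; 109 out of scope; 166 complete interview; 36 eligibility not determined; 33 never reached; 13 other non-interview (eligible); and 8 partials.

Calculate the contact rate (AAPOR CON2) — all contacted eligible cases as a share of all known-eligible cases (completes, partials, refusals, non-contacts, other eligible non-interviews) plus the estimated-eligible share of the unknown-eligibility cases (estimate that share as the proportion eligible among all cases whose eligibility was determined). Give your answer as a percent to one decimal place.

78.7%

Num: 166 + 8 + 27 + 13 = 214
Known eligible: 166 + 8 + 27 + 33 + 13 = 247
e = 247 / (247 + 109) = 247 / 356 = 0.6938
Eligible share of unknowns: 0.6938 × 36 = 24.98
Base: 247 + 24.98 = 271.98
CON2 = 214 / 271.98 = 0.7868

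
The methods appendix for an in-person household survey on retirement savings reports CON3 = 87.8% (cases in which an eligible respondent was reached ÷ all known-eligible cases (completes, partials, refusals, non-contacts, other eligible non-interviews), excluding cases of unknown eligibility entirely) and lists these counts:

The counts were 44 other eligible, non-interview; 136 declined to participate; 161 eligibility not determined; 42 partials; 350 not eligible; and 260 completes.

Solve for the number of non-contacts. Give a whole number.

Top = 260 + 42 + 136 + 44 = 482
CON3 = 482 / D = 0.878
D = 482 / 0.878 = 549.0
Remaining denominator categories sum to 482
non-contacts = 549.0 − 482 ≈ 67

67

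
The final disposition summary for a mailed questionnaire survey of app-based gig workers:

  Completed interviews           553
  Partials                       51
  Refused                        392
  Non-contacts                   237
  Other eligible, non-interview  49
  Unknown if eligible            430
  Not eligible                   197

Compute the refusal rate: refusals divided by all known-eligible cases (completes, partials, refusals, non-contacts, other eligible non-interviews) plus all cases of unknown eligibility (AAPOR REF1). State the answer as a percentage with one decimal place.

Top: 392
Base: 553 + 51 + 392 + 237 + 49 + 430 = 1712
REF1 = 392 / 1712 = 0.2290

22.9%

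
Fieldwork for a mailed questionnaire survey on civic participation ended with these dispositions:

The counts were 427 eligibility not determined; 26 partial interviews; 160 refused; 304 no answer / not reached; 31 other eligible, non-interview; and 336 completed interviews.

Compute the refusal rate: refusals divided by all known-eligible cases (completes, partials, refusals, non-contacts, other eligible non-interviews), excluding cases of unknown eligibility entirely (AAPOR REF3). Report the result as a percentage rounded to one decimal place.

18.7%

Top = 160
Denom = 336 + 26 + 160 + 304 + 31 = 857
REF3 = 160 / 857 = 0.1867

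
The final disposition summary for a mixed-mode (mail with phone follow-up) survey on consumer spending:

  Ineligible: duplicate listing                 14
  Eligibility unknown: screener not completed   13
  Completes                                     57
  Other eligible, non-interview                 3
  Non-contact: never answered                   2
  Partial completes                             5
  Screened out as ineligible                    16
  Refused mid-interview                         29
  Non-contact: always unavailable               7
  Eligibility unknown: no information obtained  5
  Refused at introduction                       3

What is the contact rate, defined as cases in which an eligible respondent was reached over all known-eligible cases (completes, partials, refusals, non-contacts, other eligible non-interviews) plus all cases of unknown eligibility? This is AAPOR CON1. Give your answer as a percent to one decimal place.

Declined to participate = 3 + 29 = 32
Never reached = 2 + 7 = 9
Undetermined eligibility = 13 + 5 = 18
Screened out, ineligible = 16 + 14 = 30
Top: 57 + 5 + 32 + 3 = 97
Base: 57 + 5 + 32 + 9 + 3 + 18 = 124
CON1 = 97 / 124 = 0.7823

78.2%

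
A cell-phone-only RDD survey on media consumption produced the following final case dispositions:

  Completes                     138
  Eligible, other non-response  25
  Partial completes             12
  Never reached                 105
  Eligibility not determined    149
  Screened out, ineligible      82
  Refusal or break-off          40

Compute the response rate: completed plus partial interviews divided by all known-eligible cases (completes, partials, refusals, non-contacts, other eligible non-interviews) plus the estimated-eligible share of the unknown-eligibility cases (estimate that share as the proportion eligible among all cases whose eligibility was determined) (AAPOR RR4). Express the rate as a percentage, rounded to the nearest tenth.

Num: 138 + 12 = 150
Eligible (known): 138 + 12 + 40 + 105 + 25 = 320
e = 320 / (320 + 82) = 320 / 402 = 0.7960
Estimated eligible among unknowns: 0.7960 × 149 = 118.60
Denominator: 320 + 118.60 = 438.60
RR4 = 150 / 438.60 = 0.3420

34.2%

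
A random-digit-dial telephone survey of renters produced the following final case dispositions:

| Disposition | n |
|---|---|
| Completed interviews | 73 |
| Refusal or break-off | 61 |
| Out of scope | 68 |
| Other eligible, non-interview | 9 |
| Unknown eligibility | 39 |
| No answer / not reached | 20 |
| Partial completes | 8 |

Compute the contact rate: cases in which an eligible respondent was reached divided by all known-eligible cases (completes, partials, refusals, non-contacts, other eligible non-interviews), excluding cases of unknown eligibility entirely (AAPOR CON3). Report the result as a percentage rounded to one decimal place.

Top = 73 + 8 + 61 + 9 = 151
Denominator = 73 + 8 + 61 + 20 + 9 = 171
CON3 = 151 / 171 = 0.8830

88.3%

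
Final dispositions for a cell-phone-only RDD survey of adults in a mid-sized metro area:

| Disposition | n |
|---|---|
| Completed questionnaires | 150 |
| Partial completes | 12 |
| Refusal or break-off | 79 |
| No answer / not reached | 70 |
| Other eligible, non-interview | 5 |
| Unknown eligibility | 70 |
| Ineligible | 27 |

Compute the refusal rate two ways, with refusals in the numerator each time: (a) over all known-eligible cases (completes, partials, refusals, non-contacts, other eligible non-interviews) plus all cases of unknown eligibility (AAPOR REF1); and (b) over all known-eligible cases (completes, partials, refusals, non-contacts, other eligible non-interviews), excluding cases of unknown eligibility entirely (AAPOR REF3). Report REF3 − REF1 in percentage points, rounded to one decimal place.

Num → 79
Base → 150 + 12 + 79 + 70 + 5 + 70 = 386
REF1 = 79 / 386 = 0.2047
Base → 150 + 12 + 79 + 70 + 5 = 316
REF3 = 79 / 316 = 0.2500
Difference = 25.00 − 20.47 = 4.53 percentage points

4.5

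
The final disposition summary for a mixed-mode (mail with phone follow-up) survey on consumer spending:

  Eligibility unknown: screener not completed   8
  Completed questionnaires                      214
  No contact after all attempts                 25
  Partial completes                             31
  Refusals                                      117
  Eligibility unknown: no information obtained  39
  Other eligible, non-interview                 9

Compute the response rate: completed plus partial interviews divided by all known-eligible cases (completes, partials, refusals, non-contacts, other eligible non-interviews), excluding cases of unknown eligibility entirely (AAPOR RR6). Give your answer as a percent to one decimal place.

Unknown if eligible = 8 + 39 = 47
Top = 214 + 31 = 245
Denominator = 214 + 31 + 117 + 25 + 9 = 396
RR6 = 245 / 396 = 0.6187

61.9%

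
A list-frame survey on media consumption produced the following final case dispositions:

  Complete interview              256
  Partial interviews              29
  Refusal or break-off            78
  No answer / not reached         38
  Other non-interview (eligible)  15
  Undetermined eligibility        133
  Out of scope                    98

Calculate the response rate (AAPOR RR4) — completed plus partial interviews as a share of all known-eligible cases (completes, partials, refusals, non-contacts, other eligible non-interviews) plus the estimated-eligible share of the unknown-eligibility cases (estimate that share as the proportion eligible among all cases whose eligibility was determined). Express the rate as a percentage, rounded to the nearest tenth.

54.4%

Top: 256 + 29 = 285
Eligible (known): 256 + 29 + 78 + 38 + 15 = 416
e = 416 / (416 + 98) = 416 / 514 = 0.8093
Eligible share of unknowns: 0.8093 × 133 = 107.64
Denominator: 416 + 107.64 = 523.64
RR4 = 285 / 523.64 = 0.5443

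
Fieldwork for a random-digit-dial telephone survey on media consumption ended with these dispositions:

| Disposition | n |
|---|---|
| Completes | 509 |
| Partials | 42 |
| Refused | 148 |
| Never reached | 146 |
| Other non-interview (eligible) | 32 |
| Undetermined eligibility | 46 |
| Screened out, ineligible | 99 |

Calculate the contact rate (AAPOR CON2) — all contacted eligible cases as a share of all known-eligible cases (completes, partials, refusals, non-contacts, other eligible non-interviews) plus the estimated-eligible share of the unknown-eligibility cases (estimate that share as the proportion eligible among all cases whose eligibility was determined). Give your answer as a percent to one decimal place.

Num = 509 + 42 + 148 + 32 = 731
Determined eligible = 509 + 42 + 148 + 146 + 32 = 877
e = 877 / (877 + 99) = 877 / 976 = 0.8986
Estimated eligible among unknowns = 0.8986 × 46 = 41.34
Base = 877 + 41.34 = 918.34
CON2 = 731 / 918.34 = 0.7960

79.6%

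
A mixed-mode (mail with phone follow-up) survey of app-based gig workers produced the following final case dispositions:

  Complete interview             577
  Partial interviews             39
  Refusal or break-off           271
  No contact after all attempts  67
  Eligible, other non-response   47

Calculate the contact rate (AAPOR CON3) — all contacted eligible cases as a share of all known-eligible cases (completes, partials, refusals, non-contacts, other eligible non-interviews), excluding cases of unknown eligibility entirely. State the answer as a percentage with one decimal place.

93.3%

Numerator: 577 + 39 + 271 + 47 = 934
Denominator: 577 + 39 + 271 + 67 + 47 = 1001
CON3 = 934 / 1001 = 0.9331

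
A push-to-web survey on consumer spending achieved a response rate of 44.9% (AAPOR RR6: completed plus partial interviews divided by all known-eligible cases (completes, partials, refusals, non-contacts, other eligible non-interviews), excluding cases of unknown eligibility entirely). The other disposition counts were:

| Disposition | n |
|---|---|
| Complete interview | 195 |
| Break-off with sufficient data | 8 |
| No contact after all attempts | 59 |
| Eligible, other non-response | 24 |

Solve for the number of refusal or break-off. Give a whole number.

Top = 195 + 8 = 203
RR6 = 203 / D = 0.449
D = 203 / 0.449 = 452.1
Remaining denominator categories sum to 286
refusal or break-off = 452.1 − 286 ≈ 166

166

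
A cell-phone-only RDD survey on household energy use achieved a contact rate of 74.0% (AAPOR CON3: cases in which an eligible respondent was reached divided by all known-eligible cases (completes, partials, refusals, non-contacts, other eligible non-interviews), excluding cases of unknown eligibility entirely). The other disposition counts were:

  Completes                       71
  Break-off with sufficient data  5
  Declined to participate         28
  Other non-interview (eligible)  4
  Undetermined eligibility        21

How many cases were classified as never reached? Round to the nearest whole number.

Numerator: 71 + 5 + 28 + 4 = 108
CON3 = 108 / D = 0.740
D = 108 / 0.740 = 145.9
Remaining denominator categories sum to 108
never reached = 145.9 − 108 ≈ 38

38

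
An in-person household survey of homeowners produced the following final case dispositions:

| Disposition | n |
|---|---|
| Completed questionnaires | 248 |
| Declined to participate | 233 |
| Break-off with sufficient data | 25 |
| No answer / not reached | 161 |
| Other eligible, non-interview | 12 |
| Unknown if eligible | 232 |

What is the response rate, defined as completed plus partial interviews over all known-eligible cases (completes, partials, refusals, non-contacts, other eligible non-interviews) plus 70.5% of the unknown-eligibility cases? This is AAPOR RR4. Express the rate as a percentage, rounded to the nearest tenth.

32.4%

Num → 248 + 25 = 273
Known eligible → 248 + 25 + 233 + 161 + 12 = 679
Estimated eligible among unknowns → 0.7050 × 232 = 163.56
Denom → 679 + 163.56 = 842.56
RR4 = 273 / 842.56 = 0.3240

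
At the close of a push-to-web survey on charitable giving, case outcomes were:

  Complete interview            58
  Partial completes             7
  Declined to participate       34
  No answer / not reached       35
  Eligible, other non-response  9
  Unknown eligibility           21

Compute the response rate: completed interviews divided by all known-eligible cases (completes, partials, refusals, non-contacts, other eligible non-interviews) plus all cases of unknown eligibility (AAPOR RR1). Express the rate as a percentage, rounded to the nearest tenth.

Top: 58
Denominator: 58 + 7 + 34 + 35 + 9 + 21 = 164
RR1 = 58 / 164 = 0.3537

35.4%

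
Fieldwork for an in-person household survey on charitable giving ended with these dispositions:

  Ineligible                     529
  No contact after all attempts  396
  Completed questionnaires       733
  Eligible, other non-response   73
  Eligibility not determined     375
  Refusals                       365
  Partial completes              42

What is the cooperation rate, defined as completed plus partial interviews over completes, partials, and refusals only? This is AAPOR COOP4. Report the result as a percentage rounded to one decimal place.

68.0%

Num → 733 + 42 = 775
Denominator → 733 + 42 + 365 = 1140
COOP4 = 775 / 1140 = 0.6798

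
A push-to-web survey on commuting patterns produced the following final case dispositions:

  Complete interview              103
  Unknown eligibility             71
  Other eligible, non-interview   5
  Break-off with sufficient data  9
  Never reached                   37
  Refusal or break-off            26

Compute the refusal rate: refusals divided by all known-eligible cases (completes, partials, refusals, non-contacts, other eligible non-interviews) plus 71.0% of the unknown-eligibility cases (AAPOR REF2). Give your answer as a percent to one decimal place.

11.3%

Numerator → 26
Eligible (known) → 103 + 9 + 26 + 37 + 5 = 180
Estimated eligible among unknowns → 0.7100 × 71 = 50.41
Denominator → 180 + 50.41 = 230.41
REF2 = 26 / 230.41 = 0.1128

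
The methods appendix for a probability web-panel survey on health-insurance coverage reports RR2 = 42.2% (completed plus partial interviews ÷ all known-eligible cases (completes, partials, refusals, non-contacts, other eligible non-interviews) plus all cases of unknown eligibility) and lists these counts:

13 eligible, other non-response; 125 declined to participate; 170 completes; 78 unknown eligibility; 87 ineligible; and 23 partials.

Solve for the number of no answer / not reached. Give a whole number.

Numerator: 170 + 23 = 193
RR2 = 193 / D = 0.422
D = 193 / 0.422 = 457.3
Remaining denominator categories sum to 409
no answer / not reached = 457.3 − 409 ≈ 48

48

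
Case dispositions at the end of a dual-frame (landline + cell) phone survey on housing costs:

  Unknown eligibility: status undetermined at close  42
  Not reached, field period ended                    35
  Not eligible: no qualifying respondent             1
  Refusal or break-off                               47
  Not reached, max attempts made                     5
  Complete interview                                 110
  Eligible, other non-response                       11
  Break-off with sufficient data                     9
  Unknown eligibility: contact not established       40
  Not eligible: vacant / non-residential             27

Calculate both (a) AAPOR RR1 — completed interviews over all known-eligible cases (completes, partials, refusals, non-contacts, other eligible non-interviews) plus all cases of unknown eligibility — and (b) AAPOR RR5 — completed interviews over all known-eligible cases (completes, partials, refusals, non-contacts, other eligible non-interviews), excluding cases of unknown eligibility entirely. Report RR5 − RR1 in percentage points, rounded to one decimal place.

No answer / not reached = 35 + 5 = 40
Unknown eligibility = 40 + 42 = 82
Ineligible = 1 + 27 = 28
Top: 110
Base: 110 + 9 + 47 + 40 + 11 + 82 = 299
RR1 = 110 / 299 = 0.3679
Base: 110 + 9 + 47 + 40 + 11 = 217
RR5 = 110 / 217 = 0.5069
Difference = 50.69 − 36.79 = 13.90 percentage points

13.9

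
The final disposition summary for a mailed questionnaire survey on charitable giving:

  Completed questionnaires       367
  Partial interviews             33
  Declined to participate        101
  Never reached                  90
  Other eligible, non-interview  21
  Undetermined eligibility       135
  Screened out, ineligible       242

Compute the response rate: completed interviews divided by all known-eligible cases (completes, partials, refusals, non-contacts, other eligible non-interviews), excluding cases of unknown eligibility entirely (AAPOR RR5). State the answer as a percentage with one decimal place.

Num = 367
Denominator = 367 + 33 + 101 + 90 + 21 = 612
RR5 = 367 / 612 = 0.5997

60.0%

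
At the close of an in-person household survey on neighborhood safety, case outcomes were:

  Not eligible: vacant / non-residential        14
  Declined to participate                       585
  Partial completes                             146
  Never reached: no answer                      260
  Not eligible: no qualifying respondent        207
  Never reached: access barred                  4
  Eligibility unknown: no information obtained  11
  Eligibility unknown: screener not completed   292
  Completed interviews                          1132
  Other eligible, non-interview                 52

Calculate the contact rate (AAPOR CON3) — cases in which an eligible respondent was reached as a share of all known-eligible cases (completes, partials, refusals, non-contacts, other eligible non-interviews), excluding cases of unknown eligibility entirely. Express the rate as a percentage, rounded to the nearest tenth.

Never reached = 260 + 4 = 264
Unknown eligibility = 292 + 11 = 303
Not eligible = 207 + 14 = 221
Top: 1132 + 146 + 585 + 52 = 1915
Denom: 1132 + 146 + 585 + 264 + 52 = 2179
CON3 = 1915 / 2179 = 0.8788

87.9%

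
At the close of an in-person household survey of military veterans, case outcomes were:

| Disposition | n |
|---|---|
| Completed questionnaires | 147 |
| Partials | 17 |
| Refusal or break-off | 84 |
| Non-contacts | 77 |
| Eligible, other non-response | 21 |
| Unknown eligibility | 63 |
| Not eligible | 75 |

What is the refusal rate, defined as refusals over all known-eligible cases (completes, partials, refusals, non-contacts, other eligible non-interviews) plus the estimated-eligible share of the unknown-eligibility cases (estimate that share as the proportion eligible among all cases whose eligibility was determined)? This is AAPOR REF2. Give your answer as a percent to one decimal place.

21.1%

Num = 84
Eligible (known) = 147 + 17 + 84 + 77 + 21 = 346
e = 346 / (346 + 75) = 346 / 421 = 0.8219
e × U = 0.8219 × 63 = 51.78
Denominator = 346 + 51.78 = 397.78
REF2 = 84 / 397.78 = 0.2112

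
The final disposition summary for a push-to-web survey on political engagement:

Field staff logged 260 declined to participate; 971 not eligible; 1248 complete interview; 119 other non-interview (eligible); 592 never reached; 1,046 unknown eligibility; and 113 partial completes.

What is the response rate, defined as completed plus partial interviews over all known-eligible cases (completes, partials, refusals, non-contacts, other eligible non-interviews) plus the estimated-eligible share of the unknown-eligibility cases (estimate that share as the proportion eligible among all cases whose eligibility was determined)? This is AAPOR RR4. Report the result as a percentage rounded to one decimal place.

Top = 1248 + 113 = 1361
Determined eligible = 1248 + 113 + 260 + 592 + 119 = 2332
e = 2332 / (2332 + 971) = 2332 / 3303 = 0.7060
e × U = 0.7060 × 1046 = 738.48
Denom = 2332 + 738.48 = 3070.48
RR4 = 1361 / 3070.48 = 0.4433

44.3%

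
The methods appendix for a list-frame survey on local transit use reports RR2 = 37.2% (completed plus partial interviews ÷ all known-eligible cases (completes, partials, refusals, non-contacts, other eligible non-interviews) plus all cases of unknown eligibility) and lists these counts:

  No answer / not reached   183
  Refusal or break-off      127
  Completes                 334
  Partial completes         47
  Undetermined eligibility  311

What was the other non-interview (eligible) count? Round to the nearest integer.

Numerator = 334 + 47 = 381
RR2 = 381 / D = 0.372
D = 381 / 0.372 = 1024.2
Remaining denominator categories sum to 1002
other non-interview (eligible) = 1024.2 − 1002 ≈ 22

22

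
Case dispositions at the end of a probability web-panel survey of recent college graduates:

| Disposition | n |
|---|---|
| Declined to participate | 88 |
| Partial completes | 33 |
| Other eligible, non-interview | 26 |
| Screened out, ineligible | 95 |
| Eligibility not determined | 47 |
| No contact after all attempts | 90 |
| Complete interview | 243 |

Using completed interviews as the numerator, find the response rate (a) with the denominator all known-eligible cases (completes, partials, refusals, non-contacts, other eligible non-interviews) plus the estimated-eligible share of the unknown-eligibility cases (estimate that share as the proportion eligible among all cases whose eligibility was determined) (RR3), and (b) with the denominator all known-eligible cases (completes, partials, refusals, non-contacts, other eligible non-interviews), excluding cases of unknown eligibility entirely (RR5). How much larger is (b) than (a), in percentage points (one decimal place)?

3.8

Numerator → 243
Known eligible → 243 + 33 + 88 + 90 + 26 = 480
e = 480 / (480 + 95) = 480 / 575 = 0.8348
Estimated eligible among unknowns → 0.8348 × 47 = 39.24
Denominator → 480 + 39.24 = 519.24
RR3 = 243 / 519.24 = 0.4680
Denominator → 243 + 33 + 88 + 90 + 26 = 480
RR5 = 243 / 480 = 0.5062
Difference = 50.62 − 46.80 = 3.82 percentage points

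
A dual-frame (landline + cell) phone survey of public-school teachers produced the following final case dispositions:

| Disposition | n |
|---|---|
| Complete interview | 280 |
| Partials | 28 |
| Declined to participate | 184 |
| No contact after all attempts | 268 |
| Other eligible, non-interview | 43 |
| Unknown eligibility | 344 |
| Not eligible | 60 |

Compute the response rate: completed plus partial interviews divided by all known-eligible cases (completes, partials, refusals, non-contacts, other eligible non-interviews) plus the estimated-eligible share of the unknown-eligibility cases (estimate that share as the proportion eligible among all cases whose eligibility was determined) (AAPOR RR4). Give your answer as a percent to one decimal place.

Top = 280 + 28 = 308
Known eligible = 280 + 28 + 184 + 268 + 43 = 803
e = 803 / (803 + 60) = 803 / 863 = 0.9305
Eligible share of unknowns = 0.9305 × 344 = 320.09
Denominator = 803 + 320.09 = 1123.09
RR4 = 308 / 1123.09 = 0.2742

27.4%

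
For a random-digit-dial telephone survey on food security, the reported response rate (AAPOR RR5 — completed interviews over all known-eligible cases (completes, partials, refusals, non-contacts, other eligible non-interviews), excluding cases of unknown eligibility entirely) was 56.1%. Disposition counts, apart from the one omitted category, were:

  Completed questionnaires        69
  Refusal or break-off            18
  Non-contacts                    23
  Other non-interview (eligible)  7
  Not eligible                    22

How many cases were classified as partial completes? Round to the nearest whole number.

RR5 = 69 / D = 0.561
D = 69 / 0.561 = 123.0
Rest of base = 117
partial completes = 123.0 − 117 ≈ 6

6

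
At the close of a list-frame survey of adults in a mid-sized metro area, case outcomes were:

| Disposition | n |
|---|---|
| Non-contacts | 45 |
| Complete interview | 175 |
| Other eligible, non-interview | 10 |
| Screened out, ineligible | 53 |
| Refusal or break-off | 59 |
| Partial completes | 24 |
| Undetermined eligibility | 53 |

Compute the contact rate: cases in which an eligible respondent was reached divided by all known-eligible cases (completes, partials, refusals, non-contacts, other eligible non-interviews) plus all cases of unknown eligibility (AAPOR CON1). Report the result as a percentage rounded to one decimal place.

Num = 175 + 24 + 59 + 10 = 268
Denominator = 175 + 24 + 59 + 45 + 10 + 53 = 366
CON1 = 268 / 366 = 0.7322

73.2%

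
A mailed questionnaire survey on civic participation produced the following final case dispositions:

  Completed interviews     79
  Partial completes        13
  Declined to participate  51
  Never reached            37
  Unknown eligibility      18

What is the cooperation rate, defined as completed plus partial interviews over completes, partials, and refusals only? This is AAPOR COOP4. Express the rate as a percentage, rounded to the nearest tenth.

64.3%

Numerator = 79 + 13 = 92
Denom = 79 + 13 + 51 = 143
COOP4 = 92 / 143 = 0.6434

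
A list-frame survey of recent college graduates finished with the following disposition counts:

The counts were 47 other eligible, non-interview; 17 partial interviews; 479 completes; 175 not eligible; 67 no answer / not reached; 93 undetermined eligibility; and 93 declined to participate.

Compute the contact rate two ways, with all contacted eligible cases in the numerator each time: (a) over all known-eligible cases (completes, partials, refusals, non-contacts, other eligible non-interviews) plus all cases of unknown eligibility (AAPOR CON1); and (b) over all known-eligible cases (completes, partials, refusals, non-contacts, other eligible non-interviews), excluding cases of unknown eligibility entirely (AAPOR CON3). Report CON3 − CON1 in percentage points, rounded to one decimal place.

Num: 479 + 17 + 93 + 47 = 636
Denom: 479 + 17 + 93 + 67 + 47 + 93 = 796
CON1 = 636 / 796 = 0.7990
Denom: 479 + 17 + 93 + 67 + 47 = 703
CON3 = 636 / 703 = 0.9047
Difference = 90.47 − 79.90 = 10.57 percentage points

10.6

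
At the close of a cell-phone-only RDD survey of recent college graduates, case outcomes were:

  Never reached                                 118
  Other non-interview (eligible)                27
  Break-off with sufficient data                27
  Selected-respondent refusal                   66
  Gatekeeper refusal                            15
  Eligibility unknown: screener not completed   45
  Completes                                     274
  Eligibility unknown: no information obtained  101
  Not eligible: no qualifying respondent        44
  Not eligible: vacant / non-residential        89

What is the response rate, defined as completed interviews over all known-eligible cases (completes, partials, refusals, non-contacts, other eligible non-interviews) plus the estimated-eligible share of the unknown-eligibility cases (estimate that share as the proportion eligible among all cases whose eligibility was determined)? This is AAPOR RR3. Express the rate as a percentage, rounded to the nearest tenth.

42.6%

Refusal or break-off = 15 + 66 = 81
Eligibility not determined = 45 + 101 = 146
Out of scope = 44 + 89 = 133
Top = 274
Known eligible = 274 + 27 + 81 + 118 + 27 = 527
e = 527 / (527 + 133) = 527 / 660 = 0.7985
Eligible share of unknowns = 0.7985 × 146 = 116.58
Base = 527 + 116.58 = 643.58
RR3 = 274 / 643.58 = 0.4257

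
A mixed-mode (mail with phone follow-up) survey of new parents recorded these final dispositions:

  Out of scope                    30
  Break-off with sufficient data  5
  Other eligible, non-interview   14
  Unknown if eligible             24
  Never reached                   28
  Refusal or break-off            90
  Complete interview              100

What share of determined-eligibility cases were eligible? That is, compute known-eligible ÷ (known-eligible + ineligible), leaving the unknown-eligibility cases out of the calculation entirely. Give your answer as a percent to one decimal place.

Known eligible = 100 + 5 + 90 + 28 + 14 = 237
e = 237 / (237 + 30) = 237 / 267 = 0.8876

88.8%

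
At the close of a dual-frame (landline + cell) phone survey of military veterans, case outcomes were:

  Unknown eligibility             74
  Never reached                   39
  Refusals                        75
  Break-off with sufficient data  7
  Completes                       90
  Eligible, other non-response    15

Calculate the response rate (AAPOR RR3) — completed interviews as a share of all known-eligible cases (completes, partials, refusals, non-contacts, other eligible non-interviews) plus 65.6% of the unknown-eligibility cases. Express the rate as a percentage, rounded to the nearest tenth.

32.8%

Numerator: 90
Known eligible: 90 + 7 + 75 + 39 + 15 = 226
Estimated eligible among unknowns: 0.6560 × 74 = 48.54
Denominator: 226 + 48.54 = 274.54
RR3 = 90 / 274.54 = 0.3278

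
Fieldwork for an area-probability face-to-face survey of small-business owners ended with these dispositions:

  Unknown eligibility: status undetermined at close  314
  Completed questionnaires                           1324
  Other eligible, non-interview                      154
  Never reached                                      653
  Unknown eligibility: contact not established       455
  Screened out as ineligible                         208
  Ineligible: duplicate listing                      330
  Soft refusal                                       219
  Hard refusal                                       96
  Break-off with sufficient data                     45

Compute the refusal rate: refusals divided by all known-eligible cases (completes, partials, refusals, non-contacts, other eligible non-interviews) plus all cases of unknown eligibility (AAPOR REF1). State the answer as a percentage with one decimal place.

Refused = 96 + 219 = 315
Eligibility not determined = 455 + 314 = 769
Out of scope = 208 + 330 = 538
Num = 315
Denom = 1324 + 45 + 315 + 653 + 154 + 769 = 3260
REF1 = 315 / 3260 = 0.0966

9.7%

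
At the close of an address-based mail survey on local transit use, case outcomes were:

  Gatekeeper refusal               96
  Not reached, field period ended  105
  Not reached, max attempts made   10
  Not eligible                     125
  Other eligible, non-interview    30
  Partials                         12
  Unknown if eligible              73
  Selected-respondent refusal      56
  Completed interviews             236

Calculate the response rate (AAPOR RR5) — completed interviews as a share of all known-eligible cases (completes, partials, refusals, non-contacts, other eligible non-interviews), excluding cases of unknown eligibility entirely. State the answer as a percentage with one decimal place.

Declined to participate = 96 + 56 = 152
Never reached = 105 + 10 = 115
Num → 236
Denominator → 236 + 12 + 152 + 115 + 30 = 545
RR5 = 236 / 545 = 0.4330

43.3%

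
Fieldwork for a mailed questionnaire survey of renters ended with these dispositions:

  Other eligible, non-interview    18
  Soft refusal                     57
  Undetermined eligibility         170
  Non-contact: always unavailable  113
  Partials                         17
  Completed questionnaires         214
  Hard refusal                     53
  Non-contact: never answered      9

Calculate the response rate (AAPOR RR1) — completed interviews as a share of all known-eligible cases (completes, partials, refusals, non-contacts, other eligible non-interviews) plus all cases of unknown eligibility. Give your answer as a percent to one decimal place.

32.9%

Refused = 53 + 57 = 110
Never reached = 9 + 113 = 122
Top → 214
Denominator → 214 + 17 + 110 + 122 + 18 + 170 = 651
RR1 = 214 / 651 = 0.3287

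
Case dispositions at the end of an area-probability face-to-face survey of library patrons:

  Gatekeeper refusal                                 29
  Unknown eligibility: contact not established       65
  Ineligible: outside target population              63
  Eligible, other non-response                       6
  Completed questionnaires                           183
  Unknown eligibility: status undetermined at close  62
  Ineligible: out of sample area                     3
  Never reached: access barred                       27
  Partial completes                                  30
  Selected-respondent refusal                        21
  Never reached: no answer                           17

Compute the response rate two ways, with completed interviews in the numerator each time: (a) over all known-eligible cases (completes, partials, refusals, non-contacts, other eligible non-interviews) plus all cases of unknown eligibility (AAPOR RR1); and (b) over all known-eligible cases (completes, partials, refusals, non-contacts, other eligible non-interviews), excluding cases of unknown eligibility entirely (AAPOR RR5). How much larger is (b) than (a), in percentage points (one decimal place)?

Refusals = 29 + 21 = 50
Non-contacts = 17 + 27 = 44
Undetermined eligibility = 65 + 62 = 127
Screened out, ineligible = 63 + 3 = 66
Numerator: 183
Base: 183 + 30 + 50 + 44 + 6 + 127 = 440
RR1 = 183 / 440 = 0.4159
Base: 183 + 30 + 50 + 44 + 6 = 313
RR5 = 183 / 313 = 0.5847
Difference = 58.47 − 41.59 = 16.88 percentage points

16.9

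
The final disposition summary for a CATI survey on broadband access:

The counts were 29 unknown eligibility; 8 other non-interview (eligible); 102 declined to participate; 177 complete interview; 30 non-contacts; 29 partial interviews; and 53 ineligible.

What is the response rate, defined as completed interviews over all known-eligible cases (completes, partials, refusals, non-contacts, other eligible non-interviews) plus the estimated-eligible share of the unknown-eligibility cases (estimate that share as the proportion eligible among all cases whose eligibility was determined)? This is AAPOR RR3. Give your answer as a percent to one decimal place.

47.7%

Top: 177
Eligible (known): 177 + 29 + 102 + 30 + 8 = 346
e = 346 / (346 + 53) = 346 / 399 = 0.8672
Estimated eligible among unknowns: 0.8672 × 29 = 25.15
Denom: 346 + 25.15 = 371.15
RR3 = 177 / 371.15 = 0.4769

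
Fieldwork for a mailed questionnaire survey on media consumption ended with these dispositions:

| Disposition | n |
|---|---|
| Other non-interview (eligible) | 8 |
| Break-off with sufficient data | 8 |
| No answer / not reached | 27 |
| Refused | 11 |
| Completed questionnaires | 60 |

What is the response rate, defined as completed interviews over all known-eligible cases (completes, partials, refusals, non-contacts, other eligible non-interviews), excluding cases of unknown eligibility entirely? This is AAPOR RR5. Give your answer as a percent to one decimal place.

Numerator = 60
Denominator = 60 + 8 + 11 + 27 + 8 = 114
RR5 = 60 / 114 = 0.5263

52.6%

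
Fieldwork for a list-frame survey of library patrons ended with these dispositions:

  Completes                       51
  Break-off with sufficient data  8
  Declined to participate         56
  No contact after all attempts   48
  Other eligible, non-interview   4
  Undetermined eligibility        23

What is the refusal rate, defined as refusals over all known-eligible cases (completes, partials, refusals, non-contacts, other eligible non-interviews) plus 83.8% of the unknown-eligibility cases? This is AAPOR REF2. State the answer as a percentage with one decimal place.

Numerator: 56
Known eligible: 51 + 8 + 56 + 48 + 4 = 167
Eligible share of unknowns: 0.8380 × 23 = 19.27
Denominator: 167 + 19.27 = 186.27
REF2 = 56 / 186.27 = 0.3006

30.1%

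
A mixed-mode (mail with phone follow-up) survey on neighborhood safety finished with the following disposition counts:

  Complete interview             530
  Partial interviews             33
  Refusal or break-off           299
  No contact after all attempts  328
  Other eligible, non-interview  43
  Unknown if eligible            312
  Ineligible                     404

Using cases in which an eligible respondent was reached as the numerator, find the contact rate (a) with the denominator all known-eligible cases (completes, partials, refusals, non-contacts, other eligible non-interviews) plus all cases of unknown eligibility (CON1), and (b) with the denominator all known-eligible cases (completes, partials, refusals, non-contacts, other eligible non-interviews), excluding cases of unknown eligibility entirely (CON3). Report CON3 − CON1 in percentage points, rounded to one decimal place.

Top → 530 + 33 + 299 + 43 = 905
Denominator → 530 + 33 + 299 + 328 + 43 + 312 = 1545
CON1 = 905 / 1545 = 0.5858
Denominator → 530 + 33 + 299 + 328 + 43 = 1233
CON3 = 905 / 1233 = 0.7340
Difference = 73.40 − 58.58 = 14.82 percentage points

14.8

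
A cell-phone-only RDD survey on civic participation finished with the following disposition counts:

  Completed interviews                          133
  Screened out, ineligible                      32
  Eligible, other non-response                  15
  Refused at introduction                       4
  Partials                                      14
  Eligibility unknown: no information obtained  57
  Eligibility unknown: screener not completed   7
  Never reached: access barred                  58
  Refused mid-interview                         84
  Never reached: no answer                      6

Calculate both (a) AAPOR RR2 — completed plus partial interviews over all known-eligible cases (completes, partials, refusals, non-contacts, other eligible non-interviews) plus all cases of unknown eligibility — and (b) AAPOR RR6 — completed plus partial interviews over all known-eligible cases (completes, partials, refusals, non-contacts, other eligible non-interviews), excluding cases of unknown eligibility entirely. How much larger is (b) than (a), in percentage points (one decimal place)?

Refusal or break-off = 4 + 84 = 88
No answer / not reached = 6 + 58 = 64
Eligibility not determined = 7 + 57 = 64
Num: 133 + 14 = 147
Base: 133 + 14 + 88 + 64 + 15 + 64 = 378
RR2 = 147 / 378 = 0.3889
Base: 133 + 14 + 88 + 64 + 15 = 314
RR6 = 147 / 314 = 0.4682
Difference = 46.82 − 38.89 = 7.93 percentage points

7.9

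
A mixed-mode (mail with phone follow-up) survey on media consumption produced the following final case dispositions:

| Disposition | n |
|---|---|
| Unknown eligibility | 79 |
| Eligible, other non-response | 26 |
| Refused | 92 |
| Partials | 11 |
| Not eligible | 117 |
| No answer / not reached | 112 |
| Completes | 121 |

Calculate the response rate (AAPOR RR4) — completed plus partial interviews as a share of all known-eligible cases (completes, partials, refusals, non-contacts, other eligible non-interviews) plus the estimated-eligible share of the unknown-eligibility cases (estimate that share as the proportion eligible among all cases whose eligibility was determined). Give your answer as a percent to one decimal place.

31.3%

Numerator = 121 + 11 = 132
Determined eligible = 121 + 11 + 92 + 112 + 26 = 362
e = 362 / (362 + 117) = 362 / 479 = 0.7557
e × U = 0.7557 × 79 = 59.70
Denom = 362 + 59.70 = 421.70
RR4 = 132 / 421.70 = 0.3130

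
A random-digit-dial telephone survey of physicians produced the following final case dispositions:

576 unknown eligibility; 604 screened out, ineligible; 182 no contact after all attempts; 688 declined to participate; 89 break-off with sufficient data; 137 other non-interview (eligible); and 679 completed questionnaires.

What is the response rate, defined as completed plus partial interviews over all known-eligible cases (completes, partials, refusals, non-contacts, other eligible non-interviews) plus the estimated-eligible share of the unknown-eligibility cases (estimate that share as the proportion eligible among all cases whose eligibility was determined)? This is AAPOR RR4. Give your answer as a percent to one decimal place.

34.8%

Numerator: 679 + 89 = 768
Known eligible: 679 + 89 + 688 + 182 + 137 = 1775
e = 1775 / (1775 + 604) = 1775 / 2379 = 0.7461
Eligible share of unknowns: 0.7461 × 576 = 429.75
Denom: 1775 + 429.75 = 2204.75
RR4 = 768 / 2204.75 = 0.3483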